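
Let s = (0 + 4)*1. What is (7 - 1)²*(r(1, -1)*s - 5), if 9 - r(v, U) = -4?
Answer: 1692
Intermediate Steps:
s = 4 (s = 4*1 = 4)
r(v, U) = 13 (r(v, U) = 9 - 1*(-4) = 9 + 4 = 13)
(7 - 1)²*(r(1, -1)*s - 5) = (7 - 1)²*(13*4 - 5) = 6²*(52 - 5) = 36*47 = 1692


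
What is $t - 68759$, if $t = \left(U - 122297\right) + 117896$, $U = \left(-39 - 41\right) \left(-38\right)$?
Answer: $-70120$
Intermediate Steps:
$U = 3040$ ($U = \left(-80\right) \left(-38\right) = 3040$)
$t = -1361$ ($t = \left(3040 - 122297\right) + 117896 = -119257 + 117896 = -1361$)
$t - 68759 = -1361 - 68759 = -70120$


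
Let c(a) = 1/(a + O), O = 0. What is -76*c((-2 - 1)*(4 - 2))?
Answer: 38/3 ≈ 12.667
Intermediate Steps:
c(a) = 1/a (c(a) = 1/(a + 0) = 1/a)
-76*c((-2 - 1)*(4 - 2)) = -76*1/((-2 - 1)*(4 - 2)) = -76/((-3*2)) = -76/(-6) = -76*(-1/6) = 38/3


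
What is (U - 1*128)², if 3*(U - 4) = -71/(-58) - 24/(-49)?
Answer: 1107446836609/72692676 ≈ 15235.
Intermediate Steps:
U = 38975/8526 (U = 4 + (-71/(-58) - 24/(-49))/3 = 4 + (-71*(-1/58) - 24*(-1/49))/3 = 4 + (71/58 + 24/49)/3 = 4 + (⅓)*(4871/2842) = 4 + 4871/8526 = 38975/8526 ≈ 4.5713)
(U - 1*128)² = (38975/8526 - 1*128)² = (38975/8526 - 128)² = (-1052353/8526)² = 1107446836609/72692676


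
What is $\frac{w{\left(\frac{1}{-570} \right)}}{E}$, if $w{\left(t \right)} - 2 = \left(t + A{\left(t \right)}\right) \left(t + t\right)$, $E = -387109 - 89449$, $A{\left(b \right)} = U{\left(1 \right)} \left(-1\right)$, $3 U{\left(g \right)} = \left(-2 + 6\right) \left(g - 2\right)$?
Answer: $- \frac{108047}{25805615700} \approx -4.187 \cdot 10^{-6}$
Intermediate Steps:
$U{\left(g \right)} = - \frac{8}{3} + \frac{4 g}{3}$ ($U{\left(g \right)} = \frac{\left(-2 + 6\right) \left(g - 2\right)}{3} = \frac{4 \left(-2 + g\right)}{3} = \frac{-8 + 4 g}{3} = - \frac{8}{3} + \frac{4 g}{3}$)
$A{\left(b \right)} = \frac{4}{3}$ ($A{\left(b \right)} = \left(- \frac{8}{3} + \frac{4}{3} \cdot 1\right) \left(-1\right) = \left(- \frac{8}{3} + \frac{4}{3}\right) \left(-1\right) = \left(- \frac{4}{3}\right) \left(-1\right) = \frac{4}{3}$)
$E = -476558$ ($E = -387109 - 89449 = -476558$)
$w{\left(t \right)} = 2 + 2 t \left(\frac{4}{3} + t\right)$ ($w{\left(t \right)} = 2 + \left(t + \frac{4}{3}\right) \left(t + t\right) = 2 + \left(\frac{4}{3} + t\right) 2 t = 2 + 2 t \left(\frac{4}{3} + t\right)$)
$\frac{w{\left(\frac{1}{-570} \right)}}{E} = \frac{2 + 2 \left(\frac{1}{-570}\right)^{2} + \frac{8}{3 \left(-570\right)}}{-476558} = \left(2 + 2 \left(- \frac{1}{570}\right)^{2} + \frac{8}{3} \left(- \frac{1}{570}\right)\right) \left(- \frac{1}{476558}\right) = \left(2 + 2 \cdot \frac{1}{324900} - \frac{4}{855}\right) \left(- \frac{1}{476558}\right) = \left(2 + \frac{1}{162450} - \frac{4}{855}\right) \left(- \frac{1}{476558}\right) = \frac{108047}{54150} \left(- \frac{1}{476558}\right) = - \frac{108047}{25805615700}$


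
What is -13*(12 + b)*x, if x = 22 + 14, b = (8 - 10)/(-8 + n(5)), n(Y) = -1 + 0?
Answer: -5720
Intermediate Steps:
n(Y) = -1
b = 2/9 (b = (8 - 10)/(-8 - 1) = -2/(-9) = -2*(-⅑) = 2/9 ≈ 0.22222)
x = 36
-13*(12 + b)*x = -13*(12 + 2/9)*36 = -13*(110/9)*36 = -1430*36/9 = -1*5720 = -5720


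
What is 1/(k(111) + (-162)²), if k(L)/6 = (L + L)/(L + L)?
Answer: 1/26250 ≈ 3.8095e-5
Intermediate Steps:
k(L) = 6 (k(L) = 6*((L + L)/(L + L)) = 6*((2*L)/((2*L))) = 6*((2*L)*(1/(2*L))) = 6*1 = 6)
1/(k(111) + (-162)²) = 1/(6 + (-162)²) = 1/(6 + 26244) = 1/26250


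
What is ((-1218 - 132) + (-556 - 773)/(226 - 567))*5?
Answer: -2295105/341 ≈ -6730.5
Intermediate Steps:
((-1218 - 132) + (-556 - 773)/(226 - 567))*5 = (-1350 - 1329/(-341))*5 = (-1350 - 1329*(-1/341))*5 = (-1350 + 1329/341)*5 = -459021/341*5 = -2295105/341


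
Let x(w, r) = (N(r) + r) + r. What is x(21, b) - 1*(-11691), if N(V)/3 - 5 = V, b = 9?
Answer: 11751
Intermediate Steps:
N(V) = 15 + 3*V
x(w, r) = 15 + 5*r (x(w, r) = ((15 + 3*r) + r) + r = (15 + 4*r) + r = 15 + 5*r)
x(21, b) - 1*(-11691) = (15 + 5*9) - 1*(-11691) = (15 + 45) + 11691 = 60 + 11691 = 11751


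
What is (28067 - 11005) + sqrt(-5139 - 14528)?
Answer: 17062 + I*sqrt(19667) ≈ 17062.0 + 140.24*I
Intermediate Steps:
(28067 - 11005) + sqrt(-5139 - 14528) = 17062 + sqrt(-19667) = 17062 + I*sqrt(19667)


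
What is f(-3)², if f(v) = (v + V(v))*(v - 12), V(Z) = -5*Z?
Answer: 32400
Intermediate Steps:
f(v) = -4*v*(-12 + v) (f(v) = (v - 5*v)*(v - 12) = (-4*v)*(-12 + v) = -4*v*(-12 + v))
f(-3)² = (4*(-3)*(12 - 1*(-3)))² = (4*(-3)*(12 + 3))² = (4*(-3)*15)² = (-180)² = 32400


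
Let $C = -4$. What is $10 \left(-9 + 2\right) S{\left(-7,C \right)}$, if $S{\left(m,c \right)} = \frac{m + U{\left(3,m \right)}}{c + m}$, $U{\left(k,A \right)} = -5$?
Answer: $- \frac{840}{11} \approx -76.364$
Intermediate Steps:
$S{\left(m,c \right)} = \frac{-5 + m}{c + m}$ ($S{\left(m,c \right)} = \frac{m - 5}{c + m} = \frac{-5 + m}{c + m}$)
$10 \left(-9 + 2\right) S{\left(-7,C \right)} = 10 \left(-9 + 2\right) \frac{-5 - 7}{-4 - 7} = 10 \left(-7\right) \frac{1}{-11} \left(-12\right) = - 70 \left(\left(- \frac{1}{11}\right) \left(-12\right)\right) = \left(-70\right) \frac{12}{11} = - \frac{840}{11}$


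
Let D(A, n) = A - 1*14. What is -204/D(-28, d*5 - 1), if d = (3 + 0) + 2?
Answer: 34/7 ≈ 4.8571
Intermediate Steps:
d = 5 (d = 3 + 2 = 5)
D(A, n) = -14 + A (D(A, n) = A - 14 = -14 + A)
-204/D(-28, d*5 - 1) = -204/(-14 - 28) = -204/(-42) = -204*(-1/42) = 34/7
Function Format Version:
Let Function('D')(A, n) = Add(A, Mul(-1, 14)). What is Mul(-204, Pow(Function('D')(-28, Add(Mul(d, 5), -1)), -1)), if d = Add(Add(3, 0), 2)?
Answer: Rational(34, 7) ≈ 4.8571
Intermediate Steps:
d = 5 (d = Add(3, 2) = 5)
Function('D')(A, n) = Add(-14, A) (Function('D')(A, n) = Add(A, -14) = Add(-14, A))
Mul(-204, Pow(Function('D')(-28, Add(Mul(d, 5), -1)), -1)) = Mul(-204, Pow(Add(-14, -28), -1)) = Mul(-204, Pow(-42, -1)) = Mul(-204, Rational(-1, 42)) = Rational(34, 7)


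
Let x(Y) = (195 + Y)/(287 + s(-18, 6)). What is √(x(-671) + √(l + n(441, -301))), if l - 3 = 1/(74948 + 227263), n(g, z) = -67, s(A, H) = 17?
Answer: √(-283265425989 + 5387564*I*√72163147693)/425334 ≈ 1.8147 + 2.2043*I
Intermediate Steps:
x(Y) = 195/304 + Y/304 (x(Y) = (195 + Y)/(287 + 17) = (195 + Y)/304 = (195 + Y)*(1/304) = 195/304 + Y/304)
l = 906634/302211 (l = 3 + 1/(74948 + 227263) = 3 + 1/302211 = 906634/302211 ≈ 3.0000)
√(x(-671) + √(l + n(441, -301))) = √((195/304 + (1/304)*(-671)) + √(906634/302211 - 67)) = √((195/304 - 671/304) + √(-19341503/302211)) = √(-119/76 + I*√72163147693/33579)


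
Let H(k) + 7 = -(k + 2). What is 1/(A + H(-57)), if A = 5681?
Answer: 1/5729 ≈ 0.00017455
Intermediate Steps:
H(k) = -9 - k (H(k) = -7 - (k + 2) = -7 - (2 + k) = -7 + (-2 - k) = -9 - k)
1/(A + H(-57)) = 1/(5681 + (-9 - 1*(-57))) = 1/(5681 + (-9 + 57)) = 1/(5681 + 48) = 1/5729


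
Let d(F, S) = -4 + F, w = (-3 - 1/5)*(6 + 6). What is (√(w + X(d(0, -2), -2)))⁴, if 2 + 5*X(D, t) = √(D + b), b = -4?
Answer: 37628/25 - 776*I*√2/25 ≈ 1505.1 - 43.897*I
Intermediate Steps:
w = -192/5 (w = (-3 - 1*⅕)*12 = (-3 - ⅕)*12 = -16/5*12 = -192/5 ≈ -38.400)
X(D, t) = -⅖ + √(-4 + D)/5 (X(D, t) = -⅖ + √(D - 4)/5 = -⅖ + √(-4 + D)/5)
(√(w + X(d(0, -2), -2)))⁴ = (√(-192/5 + (-⅖ + √(-4 + (-4 + 0))/5)))⁴ = (√(-192/5 + (-⅖ + √(-4 - 4)/5)))⁴ = (√(-192/5 + (-⅖ + √(-8)/5)))⁴ = (√(-192/5 + (-⅖ + (2*I*√2)/5)))⁴ = (√(-192/5 + (-⅖ + 2*I*√2/5)))⁴ = (√(-194/5 + 2*I*√2/5))⁴ = (-194/5 + 2*I*√2/5)²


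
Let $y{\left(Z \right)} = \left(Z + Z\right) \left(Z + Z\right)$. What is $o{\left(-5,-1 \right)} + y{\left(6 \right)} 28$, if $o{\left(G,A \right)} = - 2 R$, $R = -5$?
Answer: $4042$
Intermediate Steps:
$o{\left(G,A \right)} = 10$ ($o{\left(G,A \right)} = \left(-2\right) \left(-5\right) = 10$)
$y{\left(Z \right)} = 4 Z^{2}$ ($y{\left(Z \right)} = 2 Z 2 Z = 4 Z^{2}$)
$o{\left(-5,-1 \right)} + y{\left(6 \right)} 28 = 10 + 4 \cdot 6^{2} \cdot 28 = 10 + 4 \cdot 36 \cdot 28 = 10 + 144 \cdot 28 = 10 + 4032 = 4042$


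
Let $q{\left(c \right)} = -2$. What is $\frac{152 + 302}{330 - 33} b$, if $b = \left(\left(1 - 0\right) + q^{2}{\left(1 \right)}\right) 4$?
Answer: $\frac{9080}{297} \approx 30.572$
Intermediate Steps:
$b = 20$ ($b = \left(\left(1 - 0\right) + \left(-2\right)^{2}\right) 4 = \left(\left(1 + 0\right) + 4\right) 4 = \left(1 + 4\right) 4 = 5 \cdot 4 = 20$)
$\frac{152 + 302}{330 - 33} b = \frac{152 + 302}{330 - 33} \cdot 20 = \frac{454}{297} \cdot 20 = \frac{9080}{297}$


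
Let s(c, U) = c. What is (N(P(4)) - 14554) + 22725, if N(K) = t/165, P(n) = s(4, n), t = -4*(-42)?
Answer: 449461/55 ≈ 8172.0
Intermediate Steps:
t = 168
P(n) = 4
N(K) = 56/55 (N(K) = 168/165 = 168*(1/165) = 56/55)
(N(P(4)) - 14554) + 22725 = (56/55 - 14554) + 22725 = -800414/55 + 22725 = 449461/55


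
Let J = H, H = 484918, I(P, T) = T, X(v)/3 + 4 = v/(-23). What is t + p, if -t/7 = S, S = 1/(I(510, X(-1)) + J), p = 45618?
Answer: 72681471511/1593263 ≈ 45618.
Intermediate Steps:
X(v) = -12 - 3*v/23 (X(v) = -12 + 3*(v/(-23)) = -12 + 3*(v*(-1/23)) = -12 + 3*(-v/23) = -12 - 3*v/23)
J = 484918
S = 23/11152841 (S = 1/((-12 - 3/23*(-1)) + 484918) = 1/((-12 + 3/23) + 484918) = 1/(-273/23 + 484918) = 1/(11152841/23) = 23/11152841 ≈ 2.0623e-6)
t = -23/1593263 (t = -7*23/11152841 = -23/1593263 ≈ -1.4436e-5)
t + p = -23/1593263 + 45618 = 72681471511/1593263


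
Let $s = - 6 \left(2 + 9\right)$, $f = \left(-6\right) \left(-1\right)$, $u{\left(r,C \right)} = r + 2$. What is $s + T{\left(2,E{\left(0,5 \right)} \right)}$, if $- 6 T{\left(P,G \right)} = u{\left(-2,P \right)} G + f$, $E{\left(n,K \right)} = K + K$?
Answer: $-67$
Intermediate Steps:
$u{\left(r,C \right)} = 2 + r$
$f = 6$
$E{\left(n,K \right)} = 2 K$
$T{\left(P,G \right)} = -1$ ($T{\left(P,G \right)} = - \frac{\left(2 - 2\right) G + 6}{6} = - \frac{0 G + 6}{6} = - \frac{0 + 6}{6} = \left(- \frac{1}{6}\right) 6 = -1$)
$s = -66$ ($s = \left(-6\right) 11 = -66$)
$s + T{\left(2,E{\left(0,5 \right)} \right)} = -66 - 1 = -67$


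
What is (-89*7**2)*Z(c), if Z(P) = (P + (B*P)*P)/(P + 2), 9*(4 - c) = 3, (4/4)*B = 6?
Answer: -1103333/17 ≈ -64902.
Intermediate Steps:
B = 6
c = 11/3 (c = 4 - 1/9*3 = 4 - 1/3 = 11/3 ≈ 3.6667)
Z(P) = (P + 6*P**2)/(2 + P) (Z(P) = (P + (6*P)*P)/(P + 2) = (P + 6*P**2)/(2 + P))
(-89*7**2)*Z(c) = (-89*7**2)*(11*(1 + 6*(11/3))/(3*(2 + 11/3))) = (-89*49)*(11*(1 + 22)/(3*(17/3))) = -47971*3*23/(3*17) = -4361*253/17 = -1103333/17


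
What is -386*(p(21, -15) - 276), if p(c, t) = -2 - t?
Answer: 101518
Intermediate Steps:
-386*(p(21, -15) - 276) = -386*((-2 - 1*(-15)) - 276) = -386*((-2 + 15) - 276) = -386*(13 - 276) = -386*(-263) = 101518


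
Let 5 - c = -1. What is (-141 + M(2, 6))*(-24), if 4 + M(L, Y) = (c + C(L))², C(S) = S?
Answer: 1944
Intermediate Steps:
c = 6 (c = 5 - 1*(-1) = 5 + 1 = 6)
M(L, Y) = -4 + (6 + L)²
(-141 + M(2, 6))*(-24) = (-141 + (-4 + (6 + 2)²))*(-24) = (-141 + (-4 + 8²))*(-24) = (-141 + (-4 + 64))*(-24) = (-141 + 60)*(-24) = -81*(-24) = 1944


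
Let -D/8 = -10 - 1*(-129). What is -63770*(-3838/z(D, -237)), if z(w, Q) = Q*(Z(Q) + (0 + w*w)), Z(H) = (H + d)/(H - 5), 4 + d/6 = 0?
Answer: -59229320920/51980221473 ≈ -1.1395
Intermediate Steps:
d = -24 (d = -24 + 6*0 = -24 + 0 = -24)
D = -952 (D = -8*(-10 - 1*(-129)) = -8*(-10 + 129) = -8*119 = -952)
Z(H) = (-24 + H)/(-5 + H) (Z(H) = (H - 24)/(H - 5) = (-24 + H)/(-5 + H))
z(w, Q) = Q*(w² + (-24 + Q)/(-5 + Q)) (z(w, Q) = Q*((-24 + Q)/(-5 + Q) + (0 + w*w)) = Q*((-24 + Q)/(-5 + Q) + (0 + w²)) = Q*((-24 + Q)/(-5 + Q) + w²) = Q*(w² + (-24 + Q)/(-5 + Q)))
-63770*(-3838/z(D, -237)) = -63770*3838*(-5 - 237)/(237*(-24 - 237 + (-952)²*(-5 - 237))) = -63770*(-928796/(237*(-24 - 237 + 906304*(-242)))) = -63770*(-928796/(237*(-24 - 237 - 219325568))) = -63770/(-237*(-1/242)*(-219325829)*(-1/3838)) = -63770/((-51980221473/242*(-1/3838))) = -63770/51980221473/928796 = -63770*928796/51980221473 = -59229320920/51980221473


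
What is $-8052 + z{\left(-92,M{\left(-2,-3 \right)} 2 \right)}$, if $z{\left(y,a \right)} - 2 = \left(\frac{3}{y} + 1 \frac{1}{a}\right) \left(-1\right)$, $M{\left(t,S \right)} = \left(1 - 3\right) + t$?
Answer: $- \frac{1481171}{184} \approx -8049.8$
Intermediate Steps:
$M{\left(t,S \right)} = -2 + t$
$z{\left(y,a \right)} = 2 - \frac{1}{a} - \frac{3}{y}$ ($z{\left(y,a \right)} = 2 + \left(\frac{3}{y} + 1 \frac{1}{a}\right) \left(-1\right) = 2 + \left(\frac{3}{y} + \frac{1}{a}\right) \left(-1\right) = 2 + \left(\frac{1}{a} + \frac{3}{y}\right) \left(-1\right) = 2 - \left(\frac{1}{a} + \frac{3}{y}\right) = 2 - \frac{1}{a} - \frac{3}{y}$)
$-8052 + z{\left(-92,M{\left(-2,-3 \right)} 2 \right)} = -8052 - \left(-2 - \frac{3}{92} + \frac{1}{\left(-2 - 2\right) 2}\right) = -8052 - \left(- \frac{187}{92} + \frac{1}{\left(-4\right) 2}\right) = -8052 + \left(2 - \frac{1}{-8} + \frac{3}{92}\right) = -8052 + \left(2 - - \frac{1}{8} + \frac{3}{92}\right) = -8052 + \left(2 + \frac{1}{8} + \frac{3}{92}\right) = -8052 + \frac{397}{184} = - \frac{1481171}{184}$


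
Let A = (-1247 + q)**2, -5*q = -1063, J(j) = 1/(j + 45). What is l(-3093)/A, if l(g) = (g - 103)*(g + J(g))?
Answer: 188313613375/20383183008 ≈ 9.2387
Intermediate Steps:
J(j) = 1/(45 + j)
q = 1063/5 (q = -1/5*(-1063) = 1063/5 ≈ 212.60)
l(g) = (-103 + g)*(g + 1/(45 + g)) (l(g) = (g - 103)*(g + 1/(45 + g)) = (-103 + g)*(g + 1/(45 + g)))
A = 26749584/25 (A = (-1247 + 1063/5)**2 = (-5172/5)**2 = 26749584/25 ≈ 1.0700e+6)
l(-3093)/A = ((-103 - 3093 - 3093*(-103 - 3093)*(45 - 3093))/(45 - 3093))/(26749584/25) = ((-103 - 3093 - 3093*(-3196)*(-3048))/(-3048))*(25/26749584) = -(-103 - 3093 - 30130174944)/3048*(25/26749584) = -1/3048*(-30130178140)*(25/26749584) = (7532544535/762)*(25/26749584) = 188313613375/20383183008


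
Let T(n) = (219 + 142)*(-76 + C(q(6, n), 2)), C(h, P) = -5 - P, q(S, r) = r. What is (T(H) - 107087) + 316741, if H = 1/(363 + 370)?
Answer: 179691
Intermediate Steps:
H = 1/733 ≈ 0.0013643
T(n) = -29963 (T(n) = (219 + 142)*(-76 + (-5 - 1*2)) = 361*(-76 + (-5 - 2)) = 361*(-76 - 7) = 361*(-83) = -29963)
(T(H) - 107087) + 316741 = (-29963 - 107087) + 316741 = -137050 + 316741 = 179691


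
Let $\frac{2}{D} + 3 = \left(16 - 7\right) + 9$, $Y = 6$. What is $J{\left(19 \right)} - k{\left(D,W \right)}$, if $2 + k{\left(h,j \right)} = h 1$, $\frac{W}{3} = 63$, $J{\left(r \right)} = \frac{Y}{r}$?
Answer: $\frac{622}{285} \approx 2.1825$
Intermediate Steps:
$J{\left(r \right)} = \frac{6}{r}$
$W = 189$ ($W = 3 \cdot 63 = 189$)
$D = \frac{2}{15}$ ($D = \frac{2}{-3 + \left(\left(16 - 7\right) + 9\right)} = \frac{2}{-3 + \left(9 + 9\right)} = \frac{2}{-3 + 18} = \frac{2}{15} \approx 0.13333$)
$k{\left(h,j \right)} = -2 + h$ ($k{\left(h,j \right)} = -2 + h 1 = -2 + h$)
$J{\left(19 \right)} - k{\left(D,W \right)} = \frac{6}{19} - \left(-2 + \frac{2}{15}\right) = 6 \cdot \frac{1}{19} - - \frac{28}{15} = \frac{6}{19} + \frac{28}{15} = \frac{622}{285}$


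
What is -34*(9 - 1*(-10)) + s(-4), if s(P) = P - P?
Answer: -646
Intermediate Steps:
s(P) = 0
-34*(9 - 1*(-10)) + s(-4) = -34*(9 - 1*(-10)) + 0 = -34*(9 + 10) + 0 = -34*19 + 0 = -646 + 0 = -646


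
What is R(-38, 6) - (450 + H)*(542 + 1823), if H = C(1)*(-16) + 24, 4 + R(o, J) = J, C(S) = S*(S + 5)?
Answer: -893968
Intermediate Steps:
C(S) = S*(5 + S)
R(o, J) = -4 + J
H = -72 (H = (1*(5 + 1))*(-16) + 24 = (1*6)*(-16) + 24 = 6*(-16) + 24 = -96 + 24 = -72)
R(-38, 6) - (450 + H)*(542 + 1823) = (-4 + 6) - (450 - 72)*(542 + 1823) = 2 - 378*2365 = 2 - 1*893970 = 2 - 893970 = -893968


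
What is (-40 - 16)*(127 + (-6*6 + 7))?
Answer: -5488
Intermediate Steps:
(-40 - 16)*(127 + (-6*6 + 7)) = -56*(127 + (-36 + 7)) = -56*(127 - 29) = -56*98 = -5488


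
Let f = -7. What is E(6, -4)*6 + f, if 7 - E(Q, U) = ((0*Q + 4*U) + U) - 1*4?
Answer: 179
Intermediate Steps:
E(Q, U) = 11 - 5*U (E(Q, U) = 7 - (((0*Q + 4*U) + U) - 1*4) = 7 - (((0 + 4*U) + U) - 4) = 7 - ((4*U + U) - 4) = 7 - (5*U - 4) = 7 - (-4 + 5*U) = 7 + (4 - 5*U) = 11 - 5*U)
E(6, -4)*6 + f = (11 - 5*(-4))*6 - 7 = (11 + 20)*6 - 7 = 31*6 - 7 = 186 - 7 = 179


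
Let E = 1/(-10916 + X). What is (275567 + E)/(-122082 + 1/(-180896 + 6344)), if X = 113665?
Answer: -4942306118009568/2189545974321485 ≈ -2.2572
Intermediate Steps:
E = 1/102749 (E = 1/(-10916 + 113665) = 1/102749 ≈ 9.7325e-6)
(275567 + E)/(-122082 + 1/(-180896 + 6344)) = (275567 + 1/102749)/(-122082 + 1/(-180896 + 6344)) = 28314233684/(102749*(-122082 + 1/(-174552))) = 28314233684/(102749*(-122082 - 1/174552)) = 28314233684/(102749*(-21309657265/174552)) = (28314233684/102749)*(-174552/21309657265) = -4942306118009568/2189545974321485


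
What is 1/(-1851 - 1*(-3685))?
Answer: 1/1834 ≈ 0.00054526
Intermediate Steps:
1/(-1851 - 1*(-3685)) = 1/(-1851 + 3685) = 1/1834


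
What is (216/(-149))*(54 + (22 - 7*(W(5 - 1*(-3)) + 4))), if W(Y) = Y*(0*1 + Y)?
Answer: 86400/149 ≈ 579.87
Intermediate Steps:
W(Y) = Y**2 (W(Y) = Y*(0 + Y) = Y*Y = Y**2)
(216/(-149))*(54 + (22 - 7*(W(5 - 1*(-3)) + 4))) = (216/(-149))*(54 + (22 - 7*((5 - 1*(-3))**2 + 4))) = (216*(-1/149))*(54 + (22 - 7*((5 + 3)**2 + 4))) = -216*(54 + (22 - 7*(8**2 + 4)))/149 = -216*(54 + (22 - 7*(64 + 4)))/149 = -216*(54 + (22 - 7*68))/149 = -216*(54 + (22 - 476))/149 = -216*(54 - 454)/149 = -216/149*(-400) = 86400/149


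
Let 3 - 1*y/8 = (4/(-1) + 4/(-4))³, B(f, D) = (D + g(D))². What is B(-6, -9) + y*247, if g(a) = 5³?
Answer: 266384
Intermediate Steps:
g(a) = 125
B(f, D) = (125 + D)² (B(f, D) = (D + 125)² = (125 + D)²)
y = 1024 (y = 24 - 8*(4/(-1) + 4/(-4))³ = 24 - 8*(4*(-1) + 4*(-¼))³ = 24 - 8*(-4 - 1)³ = 24 - 8*(-5)³ = 24 - 8*(-125) = 24 + 1000 = 1024)
B(-6, -9) + y*247 = (125 - 9)² + 1024*247 = 116² + 252928 = 13456 + 252928 = 266384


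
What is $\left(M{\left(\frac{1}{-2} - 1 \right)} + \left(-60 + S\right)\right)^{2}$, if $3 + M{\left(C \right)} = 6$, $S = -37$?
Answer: $8836$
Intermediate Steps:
$M{\left(C \right)} = 3$ ($M{\left(C \right)} = -3 + 6 = 3$)
$\left(M{\left(\frac{1}{-2} - 1 \right)} + \left(-60 + S\right)\right)^{2} = \left(3 - 97\right)^{2} = \left(-94\right)^{2} = 8836$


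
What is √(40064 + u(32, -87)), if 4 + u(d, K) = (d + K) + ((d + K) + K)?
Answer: √39863 ≈ 199.66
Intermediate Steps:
u(d, K) = -4 + 2*d + 3*K (u(d, K) = -4 + ((d + K) + ((d + K) + K)) = -4 + ((K + d) + ((K + d) + K)) = -4 + ((K + d) + (d + 2*K)) = -4 + (2*d + 3*K) = -4 + 2*d + 3*K)
√(40064 + u(32, -87)) = √(40064 + (-4 + 2*32 + 3*(-87))) = √(40064 + (-4 + 64 - 261)) = √(40064 - 201) = √39863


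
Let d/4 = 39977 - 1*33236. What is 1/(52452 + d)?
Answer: 1/79416 ≈ 1.2592e-5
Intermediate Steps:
d = 26964 (d = 4*(39977 - 1*33236) = 4*(39977 - 33236) = 4*6741 = 26964)
1/(52452 + d) = 1/(52452 + 26964) = 1/79416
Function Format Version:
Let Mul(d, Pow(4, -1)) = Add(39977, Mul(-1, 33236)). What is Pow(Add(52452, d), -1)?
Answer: Rational(1, 79416) ≈ 1.2592e-5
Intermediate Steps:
d = 26964 (d = Mul(4, Add(39977, Mul(-1, 33236))) = Mul(4, Add(39977, -33236)) = Mul(4, 6741) = 26964)
Pow(Add(52452, d), -1) = Pow(Add(52452, 26964), -1) = Pow(79416, -1) = Rational(1, 79416)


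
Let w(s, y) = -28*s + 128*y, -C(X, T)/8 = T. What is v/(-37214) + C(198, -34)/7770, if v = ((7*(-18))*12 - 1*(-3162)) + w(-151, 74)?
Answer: -27286823/72288195 ≈ -0.37747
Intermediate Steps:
C(X, T) = -8*T
v = 15350 (v = ((7*(-18))*12 - 1*(-3162)) + (-28*(-151) + 128*74) = (-126*12 + 3162) + (4228 + 9472) = (-1512 + 3162) + 13700 = 1650 + 13700 = 15350)
v/(-37214) + C(198, -34)/7770 = 15350/(-37214) - 8*(-34)/7770 = 15350*(-1/37214) + 272*(1/7770) = -7675/18607 + 136/3885 = -27286823/72288195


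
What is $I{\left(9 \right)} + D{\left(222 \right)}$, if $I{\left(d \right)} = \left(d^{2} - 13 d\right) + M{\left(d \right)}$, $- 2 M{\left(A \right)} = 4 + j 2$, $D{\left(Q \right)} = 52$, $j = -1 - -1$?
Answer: $14$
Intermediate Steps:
$j = 0$ ($j = -1 + 1 = 0$)
$M{\left(A \right)} = -2$ ($M{\left(A \right)} = - \frac{4 + 0 \cdot 2}{2} = - \frac{4 + 0}{2} = \left(- \frac{1}{2}\right) 4 = -2$)
$I{\left(d \right)} = -2 + d^{2} - 13 d$ ($I{\left(d \right)} = \left(d^{2} - 13 d\right) - 2 = -2 + d^{2} - 13 d$)
$I{\left(9 \right)} + D{\left(222 \right)} = \left(-2 + 9^{2} - 117\right) + 52 = \left(-2 + 81 - 117\right) + 52 = -38 + 52 = 14$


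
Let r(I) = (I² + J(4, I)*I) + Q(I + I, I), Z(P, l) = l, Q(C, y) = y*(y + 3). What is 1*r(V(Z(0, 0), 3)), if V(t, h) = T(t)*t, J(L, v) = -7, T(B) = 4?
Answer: 0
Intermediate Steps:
Q(C, y) = y*(3 + y)
V(t, h) = 4*t
r(I) = I² - 7*I + I*(3 + I) (r(I) = (I² - 7*I) + I*(3 + I) = I² - 7*I + I*(3 + I))
1*r(V(Z(0, 0), 3)) = 1*(2*(4*0)*(-2 + 4*0)) = 1*(2*0*(-2 + 0)) = 1*(2*0*(-2)) = 1*0 = 0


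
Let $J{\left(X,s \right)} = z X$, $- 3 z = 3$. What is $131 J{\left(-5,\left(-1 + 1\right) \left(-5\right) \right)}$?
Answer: $655$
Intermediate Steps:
$z = -1$ ($z = \left(- \frac{1}{3}\right) 3 = -1$)
$J{\left(X,s \right)} = - X$
$131 J{\left(-5,\left(-1 + 1\right) \left(-5\right) \right)} = 131 \left(\left(-1\right) \left(-5\right)\right) = 131 \cdot 5 = 655$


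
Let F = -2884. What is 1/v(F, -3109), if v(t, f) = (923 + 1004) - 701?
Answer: 1/1226 ≈ 0.00081566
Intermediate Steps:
v(t, f) = 1226 (v(t, f) = 1927 - 701 = 1226)
1/v(F, -3109) = 1/1226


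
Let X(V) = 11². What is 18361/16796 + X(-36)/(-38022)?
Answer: 348044813/319308756 ≈ 1.0900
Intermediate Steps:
X(V) = 121
18361/16796 + X(-36)/(-38022) = 18361/16796 + 121/(-38022) = 18361*(1/16796) + 121*(-1/38022) = 18361/16796 - 121/38022 = 348044813/319308756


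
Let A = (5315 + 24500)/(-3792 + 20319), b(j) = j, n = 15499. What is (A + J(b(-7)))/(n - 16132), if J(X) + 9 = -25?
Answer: 532103/10461591 ≈ 0.050863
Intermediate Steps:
J(X) = -34 (J(X) = -9 - 25 = -34)
A = 29815/16527 ≈ 1.8040
(A + J(b(-7)))/(n - 16132) = (29815/16527 - 34)/(15499 - 16132) = -532103/16527/(-633) = -532103/16527*(-1/633) = 532103/10461591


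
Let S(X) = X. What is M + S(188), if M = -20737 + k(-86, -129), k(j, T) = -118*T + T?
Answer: -5456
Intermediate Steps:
k(j, T) = -117*T
M = -5644 (M = -20737 - 117*(-129) = -20737 + 15093 = -5644)
M + S(188) = -5644 + 188 = -5456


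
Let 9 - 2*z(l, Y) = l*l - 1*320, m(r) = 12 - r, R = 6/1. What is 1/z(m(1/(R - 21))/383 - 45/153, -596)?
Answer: 19076904450/3137492962121 ≈ 0.0060803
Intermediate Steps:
R = 6 (R = 6*1 = 6)
z(l, Y) = 329/2 - l²/2 (z(l, Y) = 9/2 - (l*l - 1*320)/2 = 9/2 - (l² - 320)/2 = 9/2 - (-320 + l²)/2 = 9/2 + (160 - l²/2) = 329/2 - l²/2)
1/z(m(1/(R - 21))/383 - 45/153, -596) = 1/(329/2 - ((12 - 1/(6 - 21))/383 - 45/153)²/2) = 1/(329/2 - ((12 - 1/(-15))*(1/383) - 45*1/153)²/2) = 1/(329/2 - ((12 - 1*(-1/15))*(1/383) - 5/17)²/2) = 1/(329/2 - ((12 + 1/15)*(1/383) - 5/17)²/2) = 1/(329/2 - ((181/15)*(1/383) - 5/17)²/2) = 1/(329/2 - (181/5745 - 5/17)²/2) = 1/(329/2 - (-25648/97665)²/2) = 1/(329/2 - ½*657819904/9538452225) = 1/(329/2 - 328909952/9538452225) = 1/(3137492962121/19076904450) = 19076904450/3137492962121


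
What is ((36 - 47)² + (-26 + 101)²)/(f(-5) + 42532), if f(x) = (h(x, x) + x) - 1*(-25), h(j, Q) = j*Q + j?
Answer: 2873/21286 ≈ 0.13497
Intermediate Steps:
h(j, Q) = j + Q*j (h(j, Q) = Q*j + j = j + Q*j)
f(x) = 25 + x + x*(1 + x) (f(x) = (x*(1 + x) + x) - 1*(-25) = (x + x*(1 + x)) + 25 = 25 + x + x*(1 + x))
((36 - 47)² + (-26 + 101)²)/(f(-5) + 42532) = ((36 - 47)² + (-26 + 101)²)/((25 - 5 - 5*(1 - 5)) + 42532) = ((-11)² + 75²)/((25 - 5 - 5*(-4)) + 42532) = (121 + 5625)/((25 - 5 + 20) + 42532) = 5746/(40 + 42532) = 5746/42572 = 5746*(1/42572) = 2873/21286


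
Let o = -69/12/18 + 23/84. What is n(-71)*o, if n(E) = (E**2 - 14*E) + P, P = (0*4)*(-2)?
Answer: -138805/504 ≈ -275.41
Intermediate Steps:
P = 0 (P = 0*(-2) = 0)
n(E) = E**2 - 14*E (n(E) = (E**2 - 14*E) + 0 = E**2 - 14*E)
o = -23/504 (o = -69*1/12*(1/18) + 23*(1/84) = -23/4*1/18 + 23/84 = -23/72 + 23/84 = -23/504 ≈ -0.045635)
n(-71)*o = -71*(-14 - 71)*(-23/504) = -71*(-85)*(-23/504) = 6035*(-23/504) = -138805/504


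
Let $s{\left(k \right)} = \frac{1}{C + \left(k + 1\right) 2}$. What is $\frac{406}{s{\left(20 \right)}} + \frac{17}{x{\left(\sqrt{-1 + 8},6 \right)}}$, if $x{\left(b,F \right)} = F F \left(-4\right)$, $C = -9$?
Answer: $\frac{1929295}{144} \approx 13398.0$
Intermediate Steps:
$x{\left(b,F \right)} = - 4 F^{2}$ ($x{\left(b,F \right)} = F^{2} \left(-4\right) = - 4 F^{2}$)
$s{\left(k \right)} = \frac{1}{-7 + 2 k}$ ($s{\left(k \right)} = \frac{1}{-9 + \left(k + 1\right) 2} = \frac{1}{-9 + \left(1 + k\right) 2} = \frac{1}{-9 + \left(2 + 2 k\right)} = \frac{1}{-7 + 2 k}$)
$\frac{406}{s{\left(20 \right)}} + \frac{17}{x{\left(\sqrt{-1 + 8},6 \right)}} = \frac{406}{\frac{1}{-7 + 2 \cdot 20}} + \frac{17}{\left(-4\right) 6^{2}} = \frac{406}{\frac{1}{-7 + 40}} + \frac{17}{\left(-4\right) 36} = \frac{406}{\frac{1}{33}} + \frac{17}{-144} = 406 \frac{1}{\frac{1}{33}} + 17 \left(- \frac{1}{144}\right) = 406 \cdot 33 - \frac{17}{144} = 13398 - \frac{17}{144} = \frac{1929295}{144}$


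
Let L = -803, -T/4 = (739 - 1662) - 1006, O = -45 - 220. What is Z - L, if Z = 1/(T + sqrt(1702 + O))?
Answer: 15935596191/19845073 - sqrt(1437)/59535219 ≈ 803.00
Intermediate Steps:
O = -265
T = 7716 (T = -4*((739 - 1662) - 1006) = -4*(-923 - 1006) = -4*(-1929) = 7716)
Z = 1/(7716 + sqrt(1437)) (Z = 1/(7716 + sqrt(1702 - 265)) = 1/(7716 + sqrt(1437)) ≈ 0.00012897)
Z - L = (2572/19845073 - sqrt(1437)/59535219) - 1*(-803) = (2572/19845073 - sqrt(1437)/59535219) + 803 = 15935596191/19845073 - sqrt(1437)/59535219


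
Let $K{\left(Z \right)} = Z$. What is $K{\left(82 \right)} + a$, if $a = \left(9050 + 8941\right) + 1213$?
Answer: $19286$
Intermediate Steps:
$a = 19204$ ($a = 17991 + 1213 = 19204$)
$K{\left(82 \right)} + a = 82 + 19204 = 19286$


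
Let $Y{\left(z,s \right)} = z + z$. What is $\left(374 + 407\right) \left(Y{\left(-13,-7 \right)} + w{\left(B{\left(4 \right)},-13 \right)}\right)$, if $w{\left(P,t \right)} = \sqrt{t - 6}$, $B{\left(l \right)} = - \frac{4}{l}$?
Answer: $-20306 + 781 i \sqrt{19} \approx -20306.0 + 3404.3 i$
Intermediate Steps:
$w{\left(P,t \right)} = \sqrt{-6 + t}$
$Y{\left(z,s \right)} = 2 z$
$\left(374 + 407\right) \left(Y{\left(-13,-7 \right)} + w{\left(B{\left(4 \right)},-13 \right)}\right) = \left(374 + 407\right) \left(2 \left(-13\right) + \sqrt{-6 - 13}\right) = 781 \left(-26 + \sqrt{-19}\right) = 781 \left(-26 + i \sqrt{19}\right) = -20306 + 781 i \sqrt{19}$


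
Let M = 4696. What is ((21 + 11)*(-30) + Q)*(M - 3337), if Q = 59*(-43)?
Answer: -4752423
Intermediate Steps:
Q = -2537
((21 + 11)*(-30) + Q)*(M - 3337) = ((21 + 11)*(-30) - 2537)*(4696 - 3337) = (32*(-30) - 2537)*1359 = (-960 - 2537)*1359 = -3497*1359 = -4752423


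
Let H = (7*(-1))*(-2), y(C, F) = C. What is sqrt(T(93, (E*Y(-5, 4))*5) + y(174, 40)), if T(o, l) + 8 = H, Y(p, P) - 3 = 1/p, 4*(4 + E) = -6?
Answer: 6*sqrt(5) ≈ 13.416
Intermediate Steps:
E = -11/2 (E = -4 + (1/4)*(-6) = -4 - 3/2 = -11/2 ≈ -5.5000)
Y(p, P) = 3 + 1/p
H = 14 (H = -7*(-2) = 14)
T(o, l) = 6 (T(o, l) = -8 + 14 = 6)
sqrt(T(93, (E*Y(-5, 4))*5) + y(174, 40)) = sqrt(6 + 174) = sqrt(180) = 6*sqrt(5)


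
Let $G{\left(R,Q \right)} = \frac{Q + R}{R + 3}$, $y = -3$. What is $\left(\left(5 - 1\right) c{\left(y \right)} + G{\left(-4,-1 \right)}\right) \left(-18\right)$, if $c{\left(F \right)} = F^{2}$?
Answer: $-738$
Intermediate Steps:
$G{\left(R,Q \right)} = \frac{Q + R}{3 + R}$
$\left(\left(5 - 1\right) c{\left(y \right)} + G{\left(-4,-1 \right)}\right) \left(-18\right) = \left(\left(5 - 1\right) \left(-3\right)^{2} + \frac{-1 - 4}{3 - 4}\right) \left(-18\right) = \left(4 \cdot 9 + \frac{1}{-1} \left(-5\right)\right) \left(-18\right) = \left(36 - -5\right) \left(-18\right) = \left(36 + 5\right) \left(-18\right) = 41 \left(-18\right) = -738$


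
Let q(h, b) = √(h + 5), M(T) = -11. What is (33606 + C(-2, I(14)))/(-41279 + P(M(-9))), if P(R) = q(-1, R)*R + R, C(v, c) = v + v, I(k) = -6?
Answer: -16801/20656 ≈ -0.81337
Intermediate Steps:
q(h, b) = √(5 + h)
C(v, c) = 2*v
P(R) = 3*R (P(R) = √(5 - 1)*R + R = √4*R + R = 2*R + R = 3*R)
(33606 + C(-2, I(14)))/(-41279 + P(M(-9))) = (33606 + 2*(-2))/(-41279 + 3*(-11)) = (33606 - 4)/(-41279 - 33) = 33602/(-41312) = 33602*(-1/41312) = -16801/20656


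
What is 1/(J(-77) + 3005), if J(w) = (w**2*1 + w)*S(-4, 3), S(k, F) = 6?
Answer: 1/38117 ≈ 2.6235e-5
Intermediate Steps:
J(w) = 6*w + 6*w**2 (J(w) = (w**2*1 + w)*6 = (w**2 + w)*6 = (w + w**2)*6 = 6*w + 6*w**2)
1/(J(-77) + 3005) = 1/(6*(-77)*(1 - 77) + 3005) = 1/(6*(-77)*(-76) + 3005) = 1/(35112 + 3005) = 1/38117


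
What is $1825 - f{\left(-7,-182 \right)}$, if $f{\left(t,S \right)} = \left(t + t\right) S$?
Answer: $-723$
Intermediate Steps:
$f{\left(t,S \right)} = 2 S t$ ($f{\left(t,S \right)} = 2 t S = 2 S t$)
$1825 - f{\left(-7,-182 \right)} = 1825 - 2 \left(-182\right) \left(-7\right) = 1825 - 2548 = -723$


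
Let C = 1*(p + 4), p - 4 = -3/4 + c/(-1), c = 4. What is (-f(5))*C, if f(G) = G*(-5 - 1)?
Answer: 195/2 ≈ 97.500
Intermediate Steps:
p = -¾ (p = 4 + (-3/4 + 4/(-1)) = 4 + (-3*¼ + 4*(-1)) = 4 + (-¾ - 4) = 4 - 19/4 = -¾ ≈ -0.75000)
f(G) = -6*G (f(G) = G*(-6) = -6*G)
C = 13/4 (C = 1*(-¾ + 4) = 1*(13/4) = 13/4 ≈ 3.2500)
(-f(5))*C = -(-6)*5*(13/4) = -1*(-30)*(13/4) = 30*(13/4) = 195/2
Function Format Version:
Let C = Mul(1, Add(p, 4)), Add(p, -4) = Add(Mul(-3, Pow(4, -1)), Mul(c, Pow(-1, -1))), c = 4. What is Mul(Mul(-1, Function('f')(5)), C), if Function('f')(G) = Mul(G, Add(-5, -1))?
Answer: Rational(195, 2) ≈ 97.500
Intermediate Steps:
p = Rational(-3, 4) (p = Add(4, Add(Mul(-3, Pow(4, -1)), Mul(4, Pow(-1, -1)))) = Add(4, Add(Mul(-3, Rational(1, 4)), Mul(4, -1))) = Add(4, Add(Rational(-3, 4), -4)) = Add(4, Rational(-19, 4)) = Rational(-3, 4) ≈ -0.75000)
Function('f')(G) = Mul(-6, G) (Function('f')(G) = Mul(G, -6) = Mul(-6, G))
C = Rational(13, 4) (C = Mul(1, Add(Rational(-3, 4), 4)) = Mul(1, Rational(13, 4)) = Rational(13, 4) ≈ 3.2500)
Mul(Mul(-1, Function('f')(5)), C) = Mul(Mul(-1, Mul(-6, 5)), Rational(13, 4)) = Mul(Mul(-1, -30), Rational(13, 4)) = Mul(30, Rational(13, 4)) = Rational(195, 2)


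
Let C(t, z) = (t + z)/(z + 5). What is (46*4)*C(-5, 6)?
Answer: 184/11 ≈ 16.727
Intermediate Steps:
C(t, z) = (t + z)/(5 + z)
(46*4)*C(-5, 6) = (46*4)*((-5 + 6)/(5 + 6)) = 184*(1/11) = 184/11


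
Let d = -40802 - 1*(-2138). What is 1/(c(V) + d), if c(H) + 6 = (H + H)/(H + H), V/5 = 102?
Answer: -1/38669 ≈ -2.5860e-5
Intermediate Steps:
V = 510 (V = 5*102 = 510)
c(H) = -5 (c(H) = -6 + (H + H)/(H + H) = -6 + (2*H)/((2*H)) = -6 + (2*H)*(1/(2*H)) = -6 + 1 = -5)
d = -38664 (d = -40802 + 2138 = -38664)
1/(c(V) + d) = 1/(-5 - 38664) = 1/(-38669) = -1/38669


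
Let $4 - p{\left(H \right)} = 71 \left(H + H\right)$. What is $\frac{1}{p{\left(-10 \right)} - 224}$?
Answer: $\frac{1}{1200} \approx 0.00083333$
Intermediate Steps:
$p{\left(H \right)} = 4 - 142 H$ ($p{\left(H \right)} = 4 - 71 \left(H + H\right) = 4 - 71 \cdot 2 H = 4 - 142 H$)
$\frac{1}{p{\left(-10 \right)} - 224} = \frac{1}{\left(4 - -1420\right) - 224} = \frac{1}{\left(4 + 1420\right) - 224} = \frac{1}{1424 - 224} = \frac{1}{1200}$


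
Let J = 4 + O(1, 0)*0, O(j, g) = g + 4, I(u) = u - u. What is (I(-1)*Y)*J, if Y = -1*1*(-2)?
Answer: 0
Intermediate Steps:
I(u) = 0
Y = 2 (Y = -1*(-2) = 2)
O(j, g) = 4 + g
J = 4 (J = 4 + (4 + 0)*0 = 4 + 4*0 = 4 + 0 = 4)
(I(-1)*Y)*J = (0*2)*4 = 0*4 = 0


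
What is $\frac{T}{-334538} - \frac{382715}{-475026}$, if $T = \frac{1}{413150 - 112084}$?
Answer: $\frac{19273148035049597}{23921838492377604} \approx 0.80567$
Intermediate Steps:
$T = \frac{1}{301066}$ ($T = \frac{1}{413150 - 112084} = \frac{1}{301066} \approx 3.3215 \cdot 10^{-6}$)
$\frac{T}{-334538} - \frac{382715}{-475026} = \frac{1}{301066 \left(-334538\right)} - \frac{382715}{-475026} = \frac{1}{301066} \left(- \frac{1}{334538}\right) - - \frac{382715}{475026} = - \frac{1}{100718017508} + \frac{382715}{475026} = \frac{19273148035049597}{23921838492377604}$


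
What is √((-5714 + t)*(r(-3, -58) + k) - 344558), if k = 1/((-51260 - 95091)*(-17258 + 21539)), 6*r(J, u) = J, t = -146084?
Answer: I*√105458900153586903831561/626528631 ≈ 518.32*I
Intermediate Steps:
r(J, u) = J/6
k = -1/626528631 (k = 1/(-146351*4281) = 1/(-626528631) = -1/626528631 ≈ -1.5961e-9)
√((-5714 + t)*(r(-3, -58) + k) - 344558) = √((-5714 - 146084)*((⅙)*(-3) - 1/626528631) - 344558) = √(-151798*(-½ - 1/626528631) - 344558) = √(-151798*(-626528633/1253057262) - 344558) = √(47552896716067/626528631 - 344558) = √(-168322555324031/626528631) = I*√105458900153586903831561/626528631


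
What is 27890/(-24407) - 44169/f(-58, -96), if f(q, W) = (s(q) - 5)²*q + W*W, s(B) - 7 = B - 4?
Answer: -1496121659/1623748896 ≈ -0.92140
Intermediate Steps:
s(B) = 3 + B (s(B) = 7 + (B - 4) = 7 + (-4 + B) = 3 + B)
f(q, W) = W² + q*(-2 + q)² (f(q, W) = ((3 + q) - 5)²*q + W*W = (-2 + q)²*q + W² = q*(-2 + q)² + W² = W² + q*(-2 + q)²)
27890/(-24407) - 44169/f(-58, -96) = 27890/(-24407) - 44169/((-96)² - 58*(-2 - 58)²) = 27890*(-1/24407) - 44169/(9216 - 58*(-60)²) = -27890/24407 - 44169/(9216 - 58*3600) = -27890/24407 - 44169/(9216 - 208800) = -27890/24407 - 44169/(-199584) = -27890/24407 - 44169*(-1/199584) = -27890/24407 + 14723/66528 = -1496121659/1623748896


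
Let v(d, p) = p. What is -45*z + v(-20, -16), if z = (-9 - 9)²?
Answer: -14596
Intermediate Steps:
z = 324 (z = (-18)² = 324)
-45*z + v(-20, -16) = -45*324 - 16 = -14580 - 16 = -14596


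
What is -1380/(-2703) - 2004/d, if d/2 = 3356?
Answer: 320479/1511878 ≈ 0.21197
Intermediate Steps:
d = 6712 (d = 2*3356 = 6712)
-1380/(-2703) - 2004/d = -1380/(-2703) - 2004/6712 = -1380*(-1/2703) - 2004*1/6712 = 460/901 - 501/1678 = 320479/1511878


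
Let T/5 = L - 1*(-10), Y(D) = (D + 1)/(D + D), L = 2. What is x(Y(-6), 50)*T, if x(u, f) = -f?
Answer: -3000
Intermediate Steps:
Y(D) = (1 + D)/(2*D) (Y(D) = (1 + D)/((2*D)) = (1 + D)*(1/(2*D)) = (1 + D)/(2*D))
T = 60 (T = 5*(2 - 1*(-10)) = 5*(2 + 10) = 5*12 = 60)
x(Y(-6), 50)*T = -1*50*60 = -50*60 = -3000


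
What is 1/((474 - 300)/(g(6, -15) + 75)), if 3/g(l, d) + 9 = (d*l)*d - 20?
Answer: 16513/38309 ≈ 0.43105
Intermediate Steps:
g(l, d) = 3/(-29 + l*d²) (g(l, d) = 3/(-9 + ((d*l)*d - 20)) = 3/(-9 + (l*d² - 20)) = 3/(-9 + (-20 + l*d²)) = 3/(-29 + l*d²))
1/((474 - 300)/(g(6, -15) + 75)) = 1/((474 - 300)/(3/(-29 + 6*(-15)²) + 75)) = 1/(174/(3/(-29 + 6*225) + 75)) = 1/(174/(3/(-29 + 1350) + 75)) = 1/(174/(3/1321 + 75)) = 1/(174/(99078/1321)) = 1/(174*(1321/99078)) = 1/(38309/16513) = 16513/38309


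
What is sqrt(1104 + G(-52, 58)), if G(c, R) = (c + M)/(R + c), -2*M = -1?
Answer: sqrt(39435)/6 ≈ 33.097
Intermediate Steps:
M = 1/2 (M = -1/2*(-1) = 1/2 ≈ 0.50000)
G(c, R) = (1/2 + c)/(R + c) (G(c, R) = (c + 1/2)/(R + c) = (1/2 + c)/(R + c))
sqrt(1104 + G(-52, 58)) = sqrt(1104 + (1/2 - 52)/(58 - 52)) = sqrt(1104 - 103/2/6) = sqrt(1104 + (1/6)*(-103/2)) = sqrt(1104 - 103/12) = sqrt(13145/12) = sqrt(39435)/6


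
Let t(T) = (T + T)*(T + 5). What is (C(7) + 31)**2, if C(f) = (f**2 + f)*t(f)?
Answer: 89094721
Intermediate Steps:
t(T) = 2*T*(5 + T) (t(T) = (2*T)*(5 + T) = 2*T*(5 + T))
C(f) = 2*f*(5 + f)*(f + f**2) (C(f) = (f**2 + f)*(2*f*(5 + f)) = (f + f**2)*(2*f*(5 + f)) = 2*f*(5 + f)*(f + f**2))
(C(7) + 31)**2 = (2*7**2*(1 + 7)*(5 + 7) + 31)**2 = (2*49*8*12 + 31)**2 = (9408 + 31)**2 = 9439**2 = 89094721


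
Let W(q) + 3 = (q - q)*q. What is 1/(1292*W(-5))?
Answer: -1/3876 ≈ -0.00025800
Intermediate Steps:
W(q) = -3 (W(q) = -3 + (q - q)*q = -3 + 0*q = -3 + 0 = -3)
1/(1292*W(-5)) = 1/(1292*(-3)) = 1/(-3876) = -1/3876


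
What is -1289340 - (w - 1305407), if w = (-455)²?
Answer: -190958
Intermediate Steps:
w = 207025
-1289340 - (w - 1305407) = -1289340 - (207025 - 1305407) = -1289340 - 1*(-1098382) = -1289340 + 1098382 = -190958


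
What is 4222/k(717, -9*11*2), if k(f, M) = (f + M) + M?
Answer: 4222/321 ≈ 13.153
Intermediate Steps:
k(f, M) = f + 2*M (k(f, M) = (M + f) + M = f + 2*M)
4222/k(717, -9*11*2) = 4222/(717 + 2*(-9*11*2)) = 4222/(717 + 2*(-99*2)) = 4222/(717 + 2*(-198)) = 4222/(717 - 396) = 4222/321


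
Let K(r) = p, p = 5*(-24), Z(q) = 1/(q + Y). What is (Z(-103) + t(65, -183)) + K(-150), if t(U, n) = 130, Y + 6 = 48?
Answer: 609/61 ≈ 9.9836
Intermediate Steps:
Y = 42 (Y = -6 + 48 = 42)
Z(q) = 1/(42 + q) (Z(q) = 1/(q + 42) = 1/(42 + q))
p = -120
K(r) = -120
(Z(-103) + t(65, -183)) + K(-150) = (1/(42 - 103) + 130) - 120 = (1/(-61) + 130) - 120 = (-1/61 + 130) - 120 = 7929/61 - 120 = 609/61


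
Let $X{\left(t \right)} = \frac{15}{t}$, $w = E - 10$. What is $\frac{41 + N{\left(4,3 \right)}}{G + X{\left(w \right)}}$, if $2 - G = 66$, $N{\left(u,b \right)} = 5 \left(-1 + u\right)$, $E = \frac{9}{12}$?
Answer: $- \frac{518}{607} \approx -0.85338$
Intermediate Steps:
$E = \frac{3}{4}$ ($E = 9 \cdot \frac{1}{12} = \frac{3}{4} \approx 0.75$)
$N{\left(u,b \right)} = -5 + 5 u$
$G = -64$ ($G = 2 - 66 = -64$)
$w = - \frac{37}{4}$ ($w = \frac{3}{4} - 10 = - \frac{37}{4} \approx -9.25$)
$\frac{41 + N{\left(4,3 \right)}}{G + X{\left(w \right)}} = \frac{41 + \left(-5 + 5 \cdot 4\right)}{-64 + \frac{15}{- \frac{37}{4}}} = \frac{41 + \left(-5 + 20\right)}{-64 + 15 \left(- \frac{4}{37}\right)} = \frac{41 + 15}{-64 - \frac{60}{37}} = \frac{56}{- \frac{2428}{37}} = 56 \left(- \frac{37}{2428}\right) = - \frac{518}{607}$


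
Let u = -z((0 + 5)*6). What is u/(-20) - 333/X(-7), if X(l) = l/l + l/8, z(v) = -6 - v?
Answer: -13329/5 ≈ -2665.8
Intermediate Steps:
u = 36 (u = -(-6 - (0 + 5)*6) = -(-6 - 5*6) = -(-6 - 1*30) = -(-6 - 30) = -1*(-36) = 36)
X(l) = 1 + l/8 (X(l) = 1 + l*(1/8) = 1 + l/8)
u/(-20) - 333/X(-7) = 36/(-20) - 333/(1 + (1/8)*(-7)) = 36*(-1/20) - 333/(1 - 7/8) = -9/5 - 333/1/8 = -9/5 - 333*8 = -9/5 - 2664 = -13329/5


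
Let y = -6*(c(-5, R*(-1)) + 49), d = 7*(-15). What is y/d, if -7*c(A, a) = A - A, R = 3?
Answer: 14/5 ≈ 2.8000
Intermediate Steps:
c(A, a) = 0 (c(A, a) = -(A - A)/7 = -⅐*0 = 0)
d = -105
y = -294 (y = -6*(0 + 49) = -6*49 = -294)
y/d = -294/(-105) = -294*(-1/105) = 14/5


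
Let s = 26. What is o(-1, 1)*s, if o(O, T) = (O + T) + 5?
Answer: 130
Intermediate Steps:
o(O, T) = 5 + O + T
o(-1, 1)*s = (5 - 1 + 1)*26 = 5*26 = 130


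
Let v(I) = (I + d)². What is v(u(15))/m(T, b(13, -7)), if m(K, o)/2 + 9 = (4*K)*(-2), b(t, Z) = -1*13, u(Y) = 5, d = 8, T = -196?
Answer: 169/3118 ≈ 0.054201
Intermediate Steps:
b(t, Z) = -13
m(K, o) = -18 - 16*K (m(K, o) = -18 + 2*((4*K)*(-2)) = -18 + 2*(-8*K) = -18 - 16*K)
v(I) = (8 + I)² (v(I) = (I + 8)² = (8 + I)²)
v(u(15))/m(T, b(13, -7)) = (8 + 5)²/(-18 - 16*(-196)) = 13²/(-18 + 3136) = 169/3118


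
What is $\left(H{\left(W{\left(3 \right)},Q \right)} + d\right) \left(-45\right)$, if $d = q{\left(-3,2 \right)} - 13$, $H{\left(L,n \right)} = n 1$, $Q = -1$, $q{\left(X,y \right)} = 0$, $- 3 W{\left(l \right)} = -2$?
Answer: $630$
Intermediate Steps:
$W{\left(l \right)} = \frac{2}{3}$ ($W{\left(l \right)} = \left(- \frac{1}{3}\right) \left(-2\right) = \frac{2}{3}$)
$H{\left(L,n \right)} = n$
$d = -13$ ($d = 0 - 13 = -13$)
$\left(H{\left(W{\left(3 \right)},Q \right)} + d\right) \left(-45\right) = \left(-1 - 13\right) \left(-45\right) = \left(-14\right) \left(-45\right) = 630$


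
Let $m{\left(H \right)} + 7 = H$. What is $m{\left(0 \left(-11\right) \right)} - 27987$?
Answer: $-27994$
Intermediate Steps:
$m{\left(H \right)} = -7 + H$
$m{\left(0 \left(-11\right) \right)} - 27987 = \left(-7 + 0 \left(-11\right)\right) - 27987 = \left(-7 + 0\right) - 27987 = -7 - 27987 = -27994$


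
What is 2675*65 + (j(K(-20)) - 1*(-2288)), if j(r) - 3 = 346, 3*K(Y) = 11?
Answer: 176512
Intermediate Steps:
K(Y) = 11/3 (K(Y) = (1/3)*11 = 11/3)
j(r) = 349 (j(r) = 3 + 346 = 349)
2675*65 + (j(K(-20)) - 1*(-2288)) = 2675*65 + (349 - 1*(-2288)) = 173875 + (349 + 2288) = 173875 + 2637 = 176512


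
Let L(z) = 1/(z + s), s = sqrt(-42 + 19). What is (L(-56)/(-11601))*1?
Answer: 56/36647559 + I*sqrt(23)/36647559 ≈ 1.5281e-6 + 1.3086e-7*I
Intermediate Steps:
s = I*sqrt(23) (s = sqrt(-23) = I*sqrt(23) ≈ 4.7958*I)
L(z) = 1/(z + I*sqrt(23))
(L(-56)/(-11601))*1 = (1/(-56 + I*sqrt(23)*(-11601)))*1 = (-1/11601/(-56 + I*sqrt(23)))*1 = -1/(11601*(-56 + I*sqrt(23)))*1 = -1/(11601*(-56 + I*sqrt(23)))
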